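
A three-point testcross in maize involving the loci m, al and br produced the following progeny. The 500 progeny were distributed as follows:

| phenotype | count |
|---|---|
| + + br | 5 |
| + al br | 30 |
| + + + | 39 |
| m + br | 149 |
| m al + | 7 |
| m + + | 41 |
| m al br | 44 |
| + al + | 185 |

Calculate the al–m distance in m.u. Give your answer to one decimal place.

The two most frequent reciprocal classes, + al + and m + br, are the parental types, so the F1 was + al + / m + br.
The two rarest classes, m al + and + + br, are the double crossovers. Comparing them with the parentals, only the m allele has switched, so m is the middle locus and the order is br – m – al.
Crossovers in the m–al interval produce the single-crossover classes + + + and m al br (39 + 44 = 83) plus the double crossovers (12).
RF(m–al) = (83 + 12) / 500 = 95/500 = 0.1900 → 19.0 m.u.

19.0 m.u.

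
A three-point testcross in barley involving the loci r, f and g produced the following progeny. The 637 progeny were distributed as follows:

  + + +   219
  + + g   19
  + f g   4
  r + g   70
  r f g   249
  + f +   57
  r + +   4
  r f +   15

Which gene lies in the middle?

r

The two most frequent reciprocal classes, + + + and r f g, are the parental types, so the F1 was + + + / r f g.
The two rarest classes, r + + and + f g, are the double crossovers. Comparing them with the parentals, only the r allele has switched, so r is the middle locus and the order is f – r – g.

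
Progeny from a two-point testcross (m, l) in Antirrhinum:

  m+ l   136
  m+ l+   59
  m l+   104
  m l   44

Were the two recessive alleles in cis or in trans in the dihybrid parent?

trans

The two most frequent classes are m+ l (136) and m l+ (104); these are the parental (non-recombinant) types.
So the F1 carried m+ l on one chromosome and m l+ on the other — the recessive alleles are on opposite chromosomes (trans / repulsion).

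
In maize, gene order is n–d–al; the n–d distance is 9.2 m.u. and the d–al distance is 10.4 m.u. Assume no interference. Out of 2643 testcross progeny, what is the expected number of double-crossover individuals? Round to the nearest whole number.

Map distances give recombination frequencies of 0.092 and 0.104 for the two intervals.
With no interference, expected double-crossover frequency = 0.092 × 0.104 = 0.00957.
Expected number = 0.00957 × 2643 = 25.29 ≈ 25.

25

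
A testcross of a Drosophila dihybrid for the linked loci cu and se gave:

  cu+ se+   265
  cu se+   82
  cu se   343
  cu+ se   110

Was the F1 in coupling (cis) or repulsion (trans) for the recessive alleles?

cis

The two most frequent classes are cu+ se+ (265) and cu se (343); these are the parental (non-recombinant) types.
So the F1 carried cu+ se+ on one chromosome and cu se on the other — the recessive alleles are on the same chromosome (cis / coupling).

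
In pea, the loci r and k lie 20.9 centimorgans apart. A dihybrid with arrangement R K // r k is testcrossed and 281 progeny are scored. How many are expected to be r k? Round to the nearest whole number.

111

A map distance of 20.9 centimorgans corresponds to a recombination frequency of 0.209.
The F1 is R K / r k, so r k is a parental gamete class with expected frequency (1 − r)/2 = 0.791/2 = 0.3955.
Expected number = 0.3955 × 281 = 111.14 ≈ 111.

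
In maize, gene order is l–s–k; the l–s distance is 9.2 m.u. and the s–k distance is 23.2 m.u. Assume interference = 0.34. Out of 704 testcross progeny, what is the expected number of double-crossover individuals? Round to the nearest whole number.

10

Map distances give recombination frequencies of 0.092 and 0.232 for the two intervals.
With interference 0.34 (so coincidence = 0.66), expected double-crossover frequency = 0.092 × 0.232 × 0.66 = 0.01409.
Expected number = 0.01409 × 704 = 9.92 ≈ 10.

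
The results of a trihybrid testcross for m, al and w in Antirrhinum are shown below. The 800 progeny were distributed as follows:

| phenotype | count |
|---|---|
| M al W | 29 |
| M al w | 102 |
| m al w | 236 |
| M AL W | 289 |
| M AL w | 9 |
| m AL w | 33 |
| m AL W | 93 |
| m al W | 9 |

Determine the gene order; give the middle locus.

w

The two most frequent reciprocal classes, m al w and M AL W, are the parental types, so the F1 was m al w / M AL W.
The two rarest classes, m al W and M AL w, are the double crossovers. Comparing them with the parentals, only the w allele has switched, so w is the middle locus and the order is m – w – al.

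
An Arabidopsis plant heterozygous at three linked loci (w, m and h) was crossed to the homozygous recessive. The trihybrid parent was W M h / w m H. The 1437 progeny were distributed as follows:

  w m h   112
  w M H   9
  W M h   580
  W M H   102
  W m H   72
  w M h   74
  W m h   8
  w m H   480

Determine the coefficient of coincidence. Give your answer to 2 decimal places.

The two rarest classes, W m h and w M H, are the double crossovers. Comparing them with the parentals, only the m allele has switched, so m is the middle locus and the order is h – m – w.
h–m: (214 + 17)/1437 = 0.1608; m–w: (146 + 17)/1437 = 0.1134.
Expected DCO frequency = 0.1608 × 0.1134 ≈ 0.01823; observed = 17/1437 ≈ 0.01183.
Coefficient of coincidence = 0.01183/0.01823 ≈ 0.65.

0.65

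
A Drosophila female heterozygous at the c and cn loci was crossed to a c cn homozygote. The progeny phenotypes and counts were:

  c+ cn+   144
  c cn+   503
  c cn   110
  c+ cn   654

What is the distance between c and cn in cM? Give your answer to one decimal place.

The two most frequent classes, c+ cn (654) and c cn+ (503), are the parental types, so the F1 was c+ cn / c cn+.
The recombinant classes are c+ cn+ and c cn: 144 + 110 = 254.
Recombination frequency = 254/1411 = 0.1800 ≈ 18.0%, i.e. 18.0 cM.

18.0 cM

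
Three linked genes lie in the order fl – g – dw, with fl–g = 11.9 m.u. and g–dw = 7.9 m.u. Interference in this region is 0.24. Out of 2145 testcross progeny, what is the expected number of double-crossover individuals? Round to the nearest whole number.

15

Map distances give recombination frequencies of 0.119 and 0.079 for the two intervals.
With interference 0.24 (so coincidence = 0.76), expected double-crossover frequency = 0.119 × 0.079 × 0.76 = 0.00714.
Expected number = 0.00714 × 2145 = 15.33 ≈ 15.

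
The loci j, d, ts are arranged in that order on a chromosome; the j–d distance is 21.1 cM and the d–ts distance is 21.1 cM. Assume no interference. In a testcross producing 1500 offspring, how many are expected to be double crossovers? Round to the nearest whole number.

Map distances give recombination frequencies of 0.211 and 0.211 for the two intervals.
With no interference, expected double-crossover frequency = 0.211 × 0.211 = 0.04452.
Expected number = 0.04452 × 1500 = 66.78 ≈ 67.

67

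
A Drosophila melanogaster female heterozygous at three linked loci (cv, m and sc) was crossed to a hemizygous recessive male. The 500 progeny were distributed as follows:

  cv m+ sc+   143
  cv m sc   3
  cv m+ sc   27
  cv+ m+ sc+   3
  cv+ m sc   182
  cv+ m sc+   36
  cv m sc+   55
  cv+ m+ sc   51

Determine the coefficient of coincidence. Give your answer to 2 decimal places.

0.39

The two most frequent reciprocal classes, cv m+ sc+ and cv+ m sc, are the parental types, so the F1 was cv m+ sc+ / cv+ m sc.
The two rarest classes, cv+ m+ sc+ and cv m sc, are the double crossovers. Comparing them with the parentals, only the cv allele has switched, so cv is the middle locus and the order is m – cv – sc.
m–cv: (106 + 6)/500 = 0.2240; cv–sc: (63 + 6)/500 = 0.1380.
Expected DCO frequency = 0.2240 × 0.1380 ≈ 0.03091; observed = 6/500 ≈ 0.01200.
Coefficient of coincidence = 0.01200/0.03091 ≈ 0.39.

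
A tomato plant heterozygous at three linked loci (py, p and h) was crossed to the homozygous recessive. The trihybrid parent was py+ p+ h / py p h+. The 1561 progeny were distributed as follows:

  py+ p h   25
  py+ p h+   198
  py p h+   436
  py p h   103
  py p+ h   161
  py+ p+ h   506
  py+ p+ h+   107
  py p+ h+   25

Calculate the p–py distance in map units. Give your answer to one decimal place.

The two rarest classes, py+ p h and py p+ h+, are the double crossovers. Comparing them with the parentals, only the p allele has switched, so p is the middle locus and the order is h – p – py.
Crossovers in the p–py interval produce the single-crossover classes py p+ h and py+ p h+ (161 + 198 = 359) plus the double crossovers (50).
RF(p–py) = (359 + 50) / 1561 = 409/1561 = 0.2620 → 26.2 map units.

26.2 map units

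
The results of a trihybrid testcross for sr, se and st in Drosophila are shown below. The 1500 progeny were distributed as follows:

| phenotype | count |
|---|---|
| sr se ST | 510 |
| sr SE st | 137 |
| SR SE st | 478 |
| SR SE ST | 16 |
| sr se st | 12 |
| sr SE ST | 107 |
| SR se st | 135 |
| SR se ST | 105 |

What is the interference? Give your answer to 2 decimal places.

The two most frequent reciprocal classes, sr se ST and SR SE st, are the parental types, so the F1 was sr se ST / SR SE st.
The two rarest classes, sr se st and SR SE ST, are the double crossovers. Comparing them with the parentals, only the st allele has switched, so st is the middle locus and the order is se – st – sr.
se–st: (242 + 28)/1500 = 0.1800; st–sr: (242 + 28)/1500 = 0.1800.
Expected DCO frequency = 0.1800 × 0.1800 ≈ 0.03240; observed = 28/1500 ≈ 0.01867.
Coefficient of coincidence = 0.01867/0.03240 ≈ 0.58; interference = 1 − 0.58 = 0.42.

0.42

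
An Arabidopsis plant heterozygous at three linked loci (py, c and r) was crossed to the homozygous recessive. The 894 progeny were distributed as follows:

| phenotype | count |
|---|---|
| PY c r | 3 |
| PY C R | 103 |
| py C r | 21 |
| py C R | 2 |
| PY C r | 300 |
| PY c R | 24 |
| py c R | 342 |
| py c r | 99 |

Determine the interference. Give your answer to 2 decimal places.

The two most frequent reciprocal classes, py c R and PY C r, are the parental types, so the F1 was py c R / PY C r.
The two rarest classes, py C R and PY c r, are the double crossovers. Comparing them with the parentals, only the c allele has switched, so c is the middle locus and the order is py – c – r.
py–c: (45 + 5)/894 = 0.0559; c–r: (202 + 5)/894 = 0.2315.
Expected DCO frequency = 0.0559 × 0.2315 ≈ 0.01294; observed = 5/894 ≈ 0.00559.
Coefficient of coincidence = 0.00559/0.01294 ≈ 0.43; interference = 1 − 0.43 = 0.57.

0.57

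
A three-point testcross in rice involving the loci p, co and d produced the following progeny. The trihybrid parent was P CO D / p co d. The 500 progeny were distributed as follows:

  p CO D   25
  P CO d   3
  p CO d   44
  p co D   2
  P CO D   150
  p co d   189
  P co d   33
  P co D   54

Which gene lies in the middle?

The two rarest classes, P CO d and p co D, are the double crossovers. Comparing them with the parentals, only the d allele has switched, so d is the middle locus and the order is p – d – co.

d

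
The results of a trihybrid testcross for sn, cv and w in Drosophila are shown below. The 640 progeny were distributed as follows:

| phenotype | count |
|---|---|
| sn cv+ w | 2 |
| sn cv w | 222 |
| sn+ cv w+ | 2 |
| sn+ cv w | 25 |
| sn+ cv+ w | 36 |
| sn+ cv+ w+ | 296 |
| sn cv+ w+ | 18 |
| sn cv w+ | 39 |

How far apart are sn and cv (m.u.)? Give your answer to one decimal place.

7.3 m.u.

The two most frequent reciprocal classes, sn cv w and sn+ cv+ w+, are the parental types, so the F1 was sn cv w / sn+ cv+ w+.
The two rarest classes, sn cv+ w and sn+ cv w+, are the double crossovers. Comparing them with the parentals, only the cv allele has switched, so cv is the middle locus and the order is sn – cv – w.
Crossovers in the sn–cv interval produce the single-crossover classes sn+ cv w and sn cv+ w+ (25 + 18 = 43) plus the double crossovers (4).
RF(sn–cv) = (43 + 4) / 640 = 47/640 = 0.0734 → 7.3 m.u.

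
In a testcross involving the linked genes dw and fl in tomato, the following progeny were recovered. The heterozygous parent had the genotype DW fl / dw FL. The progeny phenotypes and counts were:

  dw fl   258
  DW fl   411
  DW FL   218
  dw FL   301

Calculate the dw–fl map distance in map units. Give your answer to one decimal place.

40.1 map units

The recombinant classes are DW FL and dw fl: 218 + 258 = 476.
Recombination frequency = 476/1188 = 0.4007 ≈ 40.1%, i.e. 40.1 map units.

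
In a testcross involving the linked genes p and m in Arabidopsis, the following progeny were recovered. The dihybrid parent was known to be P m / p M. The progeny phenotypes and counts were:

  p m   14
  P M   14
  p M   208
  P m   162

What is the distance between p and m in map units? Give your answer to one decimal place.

7.0 map units

The recombinant classes are P M and p m: 14 + 14 = 28.
Recombination frequency = 28/398 = 0.0704 ≈ 7.0%, i.e. 7.0 map units.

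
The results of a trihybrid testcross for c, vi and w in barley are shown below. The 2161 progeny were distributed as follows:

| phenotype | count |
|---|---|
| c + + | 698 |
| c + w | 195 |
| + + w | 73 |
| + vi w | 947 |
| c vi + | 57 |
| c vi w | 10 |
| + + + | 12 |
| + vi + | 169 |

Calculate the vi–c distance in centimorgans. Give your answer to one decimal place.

The two most frequent reciprocal classes, + vi w and c + +, are the parental types, so the F1 was + vi w / c + +.
The two rarest classes, c vi w and + + +, are the double crossovers. Comparing them with the parentals, only the c allele has switched, so c is the middle locus and the order is vi – c – w.
Crossovers in the vi–c interval produce the single-crossover classes + + w and c vi + (73 + 57 = 130) plus the double crossovers (22).
RF(vi–c) = (130 + 22) / 2161 = 152/2161 = 0.0703 → 7.0 centimorgans.

7.0 centimorgans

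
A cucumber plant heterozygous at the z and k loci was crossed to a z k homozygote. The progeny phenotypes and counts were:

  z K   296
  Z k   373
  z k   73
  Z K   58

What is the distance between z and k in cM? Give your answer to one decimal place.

16.4 cM

The two most frequent classes, Z k (373) and z K (296), are the parental types, so the F1 was Z k / z K.
The recombinant classes are Z K and z k: 58 + 73 = 131.
Recombination frequency = 131/800 = 0.1638 ≈ 16.4%, i.e. 16.4 cM.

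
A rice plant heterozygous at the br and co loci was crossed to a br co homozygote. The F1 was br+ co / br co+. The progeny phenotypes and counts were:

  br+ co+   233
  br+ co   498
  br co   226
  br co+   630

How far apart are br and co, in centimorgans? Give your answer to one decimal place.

28.9 centimorgans

The recombinant classes are br+ co+ and br co: 233 + 226 = 459.
Recombination frequency = 459/1587 = 0.2892 ≈ 28.9%, i.e. 28.9 centimorgans.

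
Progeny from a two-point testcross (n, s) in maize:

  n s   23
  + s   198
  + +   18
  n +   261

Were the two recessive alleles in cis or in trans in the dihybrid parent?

trans

The two most frequent classes are + s (198) and n + (261); these are the parental (non-recombinant) types.
So the F1 carried + s on one chromosome and n + on the other — the recessive alleles are on opposite chromosomes (trans / repulsion).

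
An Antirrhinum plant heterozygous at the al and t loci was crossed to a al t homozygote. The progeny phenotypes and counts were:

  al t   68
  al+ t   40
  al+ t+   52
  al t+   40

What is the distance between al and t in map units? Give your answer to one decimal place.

The two most frequent classes, al+ t+ (52) and al t (68), are the parental types, so the F1 was al+ t+ / al t.
The recombinant classes are al+ t and al t+: 40 + 40 = 80.
Recombination frequency = 80/200 = 0.4000 ≈ 40.0%, i.e. 40.0 map units.

40.0 map units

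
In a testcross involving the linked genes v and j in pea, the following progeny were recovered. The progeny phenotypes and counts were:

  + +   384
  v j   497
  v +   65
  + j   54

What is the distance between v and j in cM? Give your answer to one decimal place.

The two most frequent classes, + + (384) and v j (497), are the parental types, so the F1 was + + / v j.
The recombinant classes are + j and v +: 54 + 65 = 119.
Recombination frequency = 119/1000 = 0.1190 ≈ 11.9%, i.e. 11.9 cM.

11.9 cM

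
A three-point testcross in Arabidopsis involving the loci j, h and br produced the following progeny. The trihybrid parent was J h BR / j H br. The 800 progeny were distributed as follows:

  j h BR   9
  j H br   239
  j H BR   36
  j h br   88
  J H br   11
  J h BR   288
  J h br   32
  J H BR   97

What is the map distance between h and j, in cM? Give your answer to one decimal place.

The two rarest classes, j h BR and J H br, are the double crossovers. Comparing them with the parentals, only the j allele has switched, so j is the middle locus and the order is h – j – br.
Crossovers in the h–j interval produce the single-crossover classes J H BR and j h br (97 + 88 = 185) plus the double crossovers (20).
RF(h–j) = (185 + 20) / 800 = 205/800 = 0.2562 → 25.6 cM.

25.6 cM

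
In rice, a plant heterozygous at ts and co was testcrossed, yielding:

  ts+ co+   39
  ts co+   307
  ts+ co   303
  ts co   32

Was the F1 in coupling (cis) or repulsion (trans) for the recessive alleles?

The two most frequent classes are ts+ co (303) and ts co+ (307); these are the parental (non-recombinant) types.
So the F1 carried ts+ co on one chromosome and ts co+ on the other — the recessive alleles are on opposite chromosomes (trans / repulsion).

trans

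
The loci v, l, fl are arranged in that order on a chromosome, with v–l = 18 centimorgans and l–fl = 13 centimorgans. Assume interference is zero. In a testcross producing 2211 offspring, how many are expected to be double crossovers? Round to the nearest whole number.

Map distances give recombination frequencies of 0.180 and 0.130 for the two intervals.
With no interference, expected double-crossover frequency = 0.180 × 0.130 = 0.02340.
Expected number = 0.02340 × 2211 = 51.74 ≈ 52.

52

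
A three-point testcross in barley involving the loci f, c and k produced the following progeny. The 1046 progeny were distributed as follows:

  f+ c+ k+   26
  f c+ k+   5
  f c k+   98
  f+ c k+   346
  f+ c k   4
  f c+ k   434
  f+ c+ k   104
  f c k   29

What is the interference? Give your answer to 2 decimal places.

0.30

The two most frequent reciprocal classes, f c+ k and f+ c k+, are the parental types, so the F1 was f c+ k / f+ c k+.
The two rarest classes, f c+ k+ and f+ c k, are the double crossovers. Comparing them with the parentals, only the k allele has switched, so k is the middle locus and the order is f – k – c.
f–k: (202 + 9)/1046 = 0.2017; k–c: (55 + 9)/1046 = 0.0612.
Expected DCO frequency = 0.2017 × 0.0612 ≈ 0.01234; observed = 9/1046 ≈ 0.00860.
Coefficient of coincidence = 0.00860/0.01234 ≈ 0.70; interference = 1 − 0.70 = 0.30.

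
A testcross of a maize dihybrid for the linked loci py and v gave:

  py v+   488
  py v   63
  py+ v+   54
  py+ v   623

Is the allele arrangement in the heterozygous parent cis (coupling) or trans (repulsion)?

The two most frequent classes are py+ v (623) and py v+ (488); these are the parental (non-recombinant) types.
So the F1 carried py+ v on one chromosome and py v+ on the other — the recessive alleles are on opposite chromosomes (trans / repulsion).

trans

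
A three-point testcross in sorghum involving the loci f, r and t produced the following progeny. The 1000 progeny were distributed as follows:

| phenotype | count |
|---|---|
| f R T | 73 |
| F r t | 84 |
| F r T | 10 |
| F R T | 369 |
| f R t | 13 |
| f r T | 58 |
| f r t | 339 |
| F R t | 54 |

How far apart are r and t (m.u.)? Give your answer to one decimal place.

The two most frequent reciprocal classes, F R T and f r t, are the parental types, so the F1 was F R T / f r t.
The two rarest classes, F r T and f R t, are the double crossovers. Comparing them with the parentals, only the r allele has switched, so r is the middle locus and the order is t – r – f.
Crossovers in the t–r interval produce the single-crossover classes F R t and f r T (54 + 58 = 112) plus the double crossovers (23).
RF(t–r) = (112 + 23) / 1000 = 135/1000 = 0.1350 → 13.5 m.u.

13.5 m.u.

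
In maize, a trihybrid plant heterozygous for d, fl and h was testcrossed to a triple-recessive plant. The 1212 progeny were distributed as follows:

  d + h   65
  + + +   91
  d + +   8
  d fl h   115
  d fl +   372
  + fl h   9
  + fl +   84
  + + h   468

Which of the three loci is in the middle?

The two most frequent reciprocal classes, d fl + and + + h, are the parental types, so the F1 was d fl + / + + h.
The two rarest classes, d + + and + fl h, are the double crossovers. Comparing them with the parentals, only the fl allele has switched, so fl is the middle locus and the order is h – fl – d.

fl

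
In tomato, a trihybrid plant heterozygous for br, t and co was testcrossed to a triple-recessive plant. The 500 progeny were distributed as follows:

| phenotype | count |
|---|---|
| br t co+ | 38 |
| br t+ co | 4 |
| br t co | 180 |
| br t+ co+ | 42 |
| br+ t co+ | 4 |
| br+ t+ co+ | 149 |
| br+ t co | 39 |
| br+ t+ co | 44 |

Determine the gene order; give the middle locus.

The two most frequent reciprocal classes, br t co and br+ t+ co+, are the parental types, so the F1 was br t co / br+ t+ co+.
The two rarest classes, br t+ co and br+ t co+, are the double crossovers. Comparing them with the parentals, only the t allele has switched, so t is the middle locus and the order is br – t – co.

t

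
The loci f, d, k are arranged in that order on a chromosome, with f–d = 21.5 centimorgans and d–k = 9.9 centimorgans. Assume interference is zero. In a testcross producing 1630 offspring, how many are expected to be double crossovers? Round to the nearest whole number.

Map distances give recombination frequencies of 0.215 and 0.099 for the two intervals.
With no interference, expected double-crossover frequency = 0.215 × 0.099 = 0.02129.
Expected number = 0.02129 × 1630 = 34.69 ≈ 35.

35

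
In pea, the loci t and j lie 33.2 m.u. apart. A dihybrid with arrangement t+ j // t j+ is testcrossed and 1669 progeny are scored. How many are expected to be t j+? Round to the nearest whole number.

557

A map distance of 33.2 m.u. corresponds to a recombination frequency of 0.332.
The F1 is t+ j / t j+, so t j+ is a parental gamete class with expected frequency (1 − r)/2 = 0.668/2 = 0.3340.
Expected number = 0.3340 × 1669 = 557.45 ≈ 557.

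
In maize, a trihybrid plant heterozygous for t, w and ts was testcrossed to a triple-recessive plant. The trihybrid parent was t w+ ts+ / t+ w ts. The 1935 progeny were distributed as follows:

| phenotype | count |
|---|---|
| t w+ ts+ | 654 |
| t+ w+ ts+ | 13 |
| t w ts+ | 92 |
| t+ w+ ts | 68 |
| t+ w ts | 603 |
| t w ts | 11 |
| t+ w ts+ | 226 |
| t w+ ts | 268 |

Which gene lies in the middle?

t

The two rarest classes, t+ w+ ts+ and t w ts, are the double crossovers. Comparing them with the parentals, only the t allele has switched, so t is the middle locus and the order is w – t – ts.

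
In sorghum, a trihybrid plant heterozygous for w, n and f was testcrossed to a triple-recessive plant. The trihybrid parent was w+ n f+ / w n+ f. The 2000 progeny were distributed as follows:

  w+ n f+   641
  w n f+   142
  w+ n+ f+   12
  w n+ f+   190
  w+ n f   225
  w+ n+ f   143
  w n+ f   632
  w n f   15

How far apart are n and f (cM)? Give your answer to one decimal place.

The two rarest classes, w+ n+ f+ and w n f, are the double crossovers. Comparing them with the parentals, only the n allele has switched, so n is the middle locus and the order is f – n – w.
Crossovers in the f–n interval produce the single-crossover classes w+ n f and w n+ f+ (225 + 190 = 415) plus the double crossovers (27).
RF(f–n) = (415 + 27) / 2000 = 442/2000 = 0.2210 → 22.1 cM.

22.1 cM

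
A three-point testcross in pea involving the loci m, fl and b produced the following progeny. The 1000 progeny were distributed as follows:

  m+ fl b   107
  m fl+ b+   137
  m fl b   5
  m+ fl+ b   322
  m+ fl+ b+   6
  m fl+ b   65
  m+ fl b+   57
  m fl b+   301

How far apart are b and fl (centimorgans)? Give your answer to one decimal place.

25.5 centimorgans

The two most frequent reciprocal classes, m fl b+ and m+ fl+ b, are the parental types, so the F1 was m fl b+ / m+ fl+ b.
The two rarest classes, m fl b and m+ fl+ b+, are the double crossovers. Comparing them with the parentals, only the b allele has switched, so b is the middle locus and the order is fl – b – m.
Crossovers in the fl–b interval produce the single-crossover classes m fl+ b+ and m+ fl b (137 + 107 = 244) plus the double crossovers (11).
RF(fl–b) = (244 + 11) / 1000 = 255/1000 = 0.2550 → 25.5 centimorgans.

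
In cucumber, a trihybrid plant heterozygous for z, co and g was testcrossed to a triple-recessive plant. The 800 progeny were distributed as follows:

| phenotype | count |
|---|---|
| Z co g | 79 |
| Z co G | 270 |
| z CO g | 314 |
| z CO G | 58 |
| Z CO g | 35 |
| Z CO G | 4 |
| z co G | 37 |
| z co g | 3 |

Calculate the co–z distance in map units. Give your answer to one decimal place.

The two most frequent reciprocal classes, z CO g and Z co G, are the parental types, so the F1 was z CO g / Z co G.
The two rarest classes, z co g and Z CO G, are the double crossovers. Comparing them with the parentals, only the co allele has switched, so co is the middle locus and the order is g – co – z.
Crossovers in the co–z interval produce the single-crossover classes Z CO g and z co G (35 + 37 = 72) plus the double crossovers (7).
RF(co–z) = (72 + 7) / 800 = 79/800 = 0.0988 → 9.9 map units.

9.9 map units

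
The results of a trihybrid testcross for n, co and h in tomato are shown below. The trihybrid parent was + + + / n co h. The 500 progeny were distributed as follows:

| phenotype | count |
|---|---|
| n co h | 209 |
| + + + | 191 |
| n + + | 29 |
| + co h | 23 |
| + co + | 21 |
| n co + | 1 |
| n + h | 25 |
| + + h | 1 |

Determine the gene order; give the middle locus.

h

The two rarest classes, + + h and n co +, are the double crossovers. Comparing them with the parentals, only the h allele has switched, so h is the middle locus and the order is co – h – n.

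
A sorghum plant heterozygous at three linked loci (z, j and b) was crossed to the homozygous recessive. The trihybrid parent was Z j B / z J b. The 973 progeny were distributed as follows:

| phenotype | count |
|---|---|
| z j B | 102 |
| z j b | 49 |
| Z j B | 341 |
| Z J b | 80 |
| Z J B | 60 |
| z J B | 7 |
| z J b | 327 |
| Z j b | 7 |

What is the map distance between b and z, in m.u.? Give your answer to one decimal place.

The two rarest classes, Z j b and z J B, are the double crossovers. Comparing them with the parentals, only the b allele has switched, so b is the middle locus and the order is j – b – z.
Crossovers in the b–z interval produce the single-crossover classes z j B and Z J b (102 + 80 = 182) plus the double crossovers (14).
RF(b–z) = (182 + 14) / 973 = 196/973 = 0.2014 → 20.1 m.u.

20.1 m.u.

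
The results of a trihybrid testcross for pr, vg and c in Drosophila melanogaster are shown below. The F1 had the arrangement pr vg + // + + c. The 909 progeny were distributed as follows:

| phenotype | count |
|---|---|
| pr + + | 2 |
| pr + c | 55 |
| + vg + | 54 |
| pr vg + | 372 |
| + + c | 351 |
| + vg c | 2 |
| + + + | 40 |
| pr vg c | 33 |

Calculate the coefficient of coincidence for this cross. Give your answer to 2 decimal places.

The two rarest classes, pr + + and + vg c, are the double crossovers. Comparing them with the parentals, only the vg allele has switched, so vg is the middle locus and the order is c – vg – pr.
c–vg: (73 + 4)/909 = 0.0847; vg–pr: (109 + 4)/909 = 0.1243.
Expected DCO frequency = 0.0847 × 0.1243 ≈ 0.01053; observed = 4/909 ≈ 0.00440.
Coefficient of coincidence = 0.00440/0.01053 ≈ 0.42.

0.42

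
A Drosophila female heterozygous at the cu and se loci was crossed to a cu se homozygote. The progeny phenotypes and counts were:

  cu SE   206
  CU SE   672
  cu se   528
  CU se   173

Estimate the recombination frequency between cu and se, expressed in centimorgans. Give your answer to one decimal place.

24.0 centimorgans

The two most frequent classes, CU SE (672) and cu se (528), are the parental types, so the F1 was CU SE / cu se.
The recombinant classes are CU se and cu SE: 173 + 206 = 379.
Recombination frequency = 379/1579 = 0.2400 ≈ 24.0%, i.e. 24.0 centimorgans.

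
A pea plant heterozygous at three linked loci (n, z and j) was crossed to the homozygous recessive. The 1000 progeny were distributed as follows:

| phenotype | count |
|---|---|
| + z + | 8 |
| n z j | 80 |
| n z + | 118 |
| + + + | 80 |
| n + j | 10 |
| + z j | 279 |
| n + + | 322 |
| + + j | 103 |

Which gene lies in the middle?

j

The two most frequent reciprocal classes, n + + and + z j, are the parental types, so the F1 was n + + / + z j.
The two rarest classes, n + j and + z +, are the double crossovers. Comparing them with the parentals, only the j allele has switched, so j is the middle locus and the order is z – j – n.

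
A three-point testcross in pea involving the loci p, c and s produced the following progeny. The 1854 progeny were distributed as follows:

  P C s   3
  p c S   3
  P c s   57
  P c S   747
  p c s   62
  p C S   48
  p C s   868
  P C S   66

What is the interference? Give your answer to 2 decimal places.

0.25

The two most frequent reciprocal classes, P c S and p C s, are the parental types, so the F1 was P c S / p C s.
The two rarest classes, p c S and P C s, are the double crossovers. Comparing them with the parentals, only the p allele has switched, so p is the middle locus and the order is c – p – s.
c–p: (128 + 6)/1854 = 0.0723; p–s: (105 + 6)/1854 = 0.0599.
Expected DCO frequency = 0.0723 × 0.0599 ≈ 0.00433; observed = 6/1854 ≈ 0.00324.
Coefficient of coincidence = 0.00324/0.00433 ≈ 0.75; interference = 1 − 0.75 = 0.25.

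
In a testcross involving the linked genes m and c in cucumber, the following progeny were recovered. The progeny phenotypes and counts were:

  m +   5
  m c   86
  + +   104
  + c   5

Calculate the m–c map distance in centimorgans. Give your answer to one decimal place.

5.0 centimorgans

The two most frequent classes, + + (104) and m c (86), are the parental types, so the F1 was + + / m c.
The recombinant classes are + c and m +: 5 + 5 = 10.
Recombination frequency = 10/200 = 0.0500 ≈ 5.0%, i.e. 5.0 centimorgans.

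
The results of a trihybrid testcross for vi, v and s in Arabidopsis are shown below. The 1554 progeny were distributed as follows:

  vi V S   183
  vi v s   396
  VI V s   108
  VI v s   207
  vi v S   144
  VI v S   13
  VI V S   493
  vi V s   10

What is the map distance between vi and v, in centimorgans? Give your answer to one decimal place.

26.6 centimorgans

The two most frequent reciprocal classes, VI V S and vi v s, are the parental types, so the F1 was VI V S / vi v s.
The two rarest classes, VI v S and vi V s, are the double crossovers. Comparing them with the parentals, only the v allele has switched, so v is the middle locus and the order is vi – v – s.
Crossovers in the vi–v interval produce the single-crossover classes vi V S and VI v s (183 + 207 = 390) plus the double crossovers (23).
RF(vi–v) = (390 + 23) / 1554 = 413/1554 = 0.2658 → 26.6 centimorgans.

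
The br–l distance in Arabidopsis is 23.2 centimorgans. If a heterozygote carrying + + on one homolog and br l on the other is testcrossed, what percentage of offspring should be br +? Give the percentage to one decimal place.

11.6%

A map distance of 23.2 centimorgans corresponds to a recombination frequency of 0.232.
The F1 is + + / br l, so br + is a recombinant gamete class with expected frequency r/2 = 0.232/2 = 0.1160.
That is 0.1160 = 11.6% of the progeny.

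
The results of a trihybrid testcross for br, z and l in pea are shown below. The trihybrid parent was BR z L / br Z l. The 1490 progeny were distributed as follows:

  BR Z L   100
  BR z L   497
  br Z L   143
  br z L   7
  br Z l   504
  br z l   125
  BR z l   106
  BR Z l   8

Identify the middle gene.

br

The two rarest classes, br z L and BR Z l, are the double crossovers. Comparing them with the parentals, only the br allele has switched, so br is the middle locus and the order is z – br – l.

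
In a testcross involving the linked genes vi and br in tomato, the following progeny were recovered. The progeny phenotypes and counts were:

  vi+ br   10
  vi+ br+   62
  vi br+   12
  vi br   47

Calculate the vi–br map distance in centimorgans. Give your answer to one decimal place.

The two most frequent classes, vi+ br+ (62) and vi br (47), are the parental types, so the F1 was vi+ br+ / vi br.
The recombinant classes are vi+ br and vi br+: 10 + 12 = 22.
Recombination frequency = 22/131 = 0.1679 ≈ 16.8%, i.e. 16.8 centimorgans.

16.8 centimorgans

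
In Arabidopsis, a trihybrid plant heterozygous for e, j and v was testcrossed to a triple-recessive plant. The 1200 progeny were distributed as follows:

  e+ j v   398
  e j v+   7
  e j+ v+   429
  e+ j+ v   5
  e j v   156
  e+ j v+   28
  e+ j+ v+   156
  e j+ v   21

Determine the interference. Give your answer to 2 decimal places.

The two most frequent reciprocal classes, e j+ v+ and e+ j v, are the parental types, so the F1 was e j+ v+ / e+ j v.
The two rarest classes, e j v+ and e+ j+ v, are the double crossovers. Comparing them with the parentals, only the j allele has switched, so j is the middle locus and the order is e – j – v.
e–j: (312 + 12)/1200 = 0.2700; j–v: (49 + 12)/1200 = 0.0508.
Expected DCO frequency = 0.2700 × 0.0508 ≈ 0.01372; observed = 12/1200 ≈ 0.01000.
Coefficient of coincidence = 0.01000/0.01372 ≈ 0.73; interference = 1 − 0.73 = 0.27.

0.27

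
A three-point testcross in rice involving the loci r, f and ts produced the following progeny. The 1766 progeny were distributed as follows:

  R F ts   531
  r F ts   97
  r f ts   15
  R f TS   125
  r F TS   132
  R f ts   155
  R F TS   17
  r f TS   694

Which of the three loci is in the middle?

ts

The two most frequent reciprocal classes, r f TS and R F ts, are the parental types, so the F1 was r f TS / R F ts.
The two rarest classes, r f ts and R F TS, are the double crossovers. Comparing them with the parentals, only the ts allele has switched, so ts is the middle locus and the order is r – ts – f.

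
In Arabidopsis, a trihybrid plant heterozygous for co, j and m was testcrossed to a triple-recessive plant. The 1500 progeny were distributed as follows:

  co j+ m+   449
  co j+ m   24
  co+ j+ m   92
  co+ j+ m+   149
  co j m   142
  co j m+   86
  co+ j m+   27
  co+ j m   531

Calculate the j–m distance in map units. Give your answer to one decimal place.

The two most frequent reciprocal classes, co+ j m and co j+ m+, are the parental types, so the F1 was co+ j m / co j+ m+.
The two rarest classes, co+ j m+ and co j+ m, are the double crossovers. Comparing them with the parentals, only the m allele has switched, so m is the middle locus and the order is co – m – j.
Crossovers in the m–j interval produce the single-crossover classes co+ j+ m and co j m+ (92 + 86 = 178) plus the double crossovers (51).
RF(m–j) = (178 + 51) / 1500 = 229/1500 = 0.1527 → 15.3 map units.

15.3 map units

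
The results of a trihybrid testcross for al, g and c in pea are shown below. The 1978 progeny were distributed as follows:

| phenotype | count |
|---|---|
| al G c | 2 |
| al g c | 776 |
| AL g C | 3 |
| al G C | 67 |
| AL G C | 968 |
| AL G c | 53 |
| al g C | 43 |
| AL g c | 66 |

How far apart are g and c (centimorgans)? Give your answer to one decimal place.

5.1 centimorgans

The two most frequent reciprocal classes, al g c and AL G C, are the parental types, so the F1 was al g c / AL G C.
The two rarest classes, al G c and AL g C, are the double crossovers. Comparing them with the parentals, only the g allele has switched, so g is the middle locus and the order is c – g – al.
Crossovers in the c–g interval produce the single-crossover classes al g C and AL G c (43 + 53 = 96) plus the double crossovers (5).
RF(c–g) = (96 + 5) / 1978 = 101/1978 = 0.0511 → 5.1 centimorgans.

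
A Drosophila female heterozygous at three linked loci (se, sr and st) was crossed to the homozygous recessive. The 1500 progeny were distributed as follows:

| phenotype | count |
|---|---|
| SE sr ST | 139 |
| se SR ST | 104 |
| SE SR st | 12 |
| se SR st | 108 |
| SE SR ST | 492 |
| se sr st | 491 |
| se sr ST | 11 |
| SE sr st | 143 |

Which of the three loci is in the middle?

The two most frequent reciprocal classes, SE SR ST and se sr st, are the parental types, so the F1 was SE SR ST / se sr st.
The two rarest classes, SE SR st and se sr ST, are the double crossovers. Comparing them with the parentals, only the st allele has switched, so st is the middle locus and the order is sr – st – se.

st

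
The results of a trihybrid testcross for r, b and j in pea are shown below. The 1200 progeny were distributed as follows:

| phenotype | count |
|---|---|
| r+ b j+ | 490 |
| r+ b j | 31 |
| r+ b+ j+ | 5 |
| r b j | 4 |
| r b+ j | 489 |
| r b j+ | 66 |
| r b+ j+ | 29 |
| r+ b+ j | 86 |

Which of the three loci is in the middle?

The two most frequent reciprocal classes, r b+ j and r+ b j+, are the parental types, so the F1 was r b+ j / r+ b j+.
The two rarest classes, r b j and r+ b+ j+, are the double crossovers. Comparing them with the parentals, only the b allele has switched, so b is the middle locus and the order is r – b – j.

b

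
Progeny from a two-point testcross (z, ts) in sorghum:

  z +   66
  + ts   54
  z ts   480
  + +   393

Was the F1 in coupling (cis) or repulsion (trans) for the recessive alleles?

cis

The two most frequent classes are + + (393) and z ts (480); these are the parental (non-recombinant) types.
So the F1 carried + + on one chromosome and z ts on the other — the recessive alleles are on the same chromosome (cis / coupling).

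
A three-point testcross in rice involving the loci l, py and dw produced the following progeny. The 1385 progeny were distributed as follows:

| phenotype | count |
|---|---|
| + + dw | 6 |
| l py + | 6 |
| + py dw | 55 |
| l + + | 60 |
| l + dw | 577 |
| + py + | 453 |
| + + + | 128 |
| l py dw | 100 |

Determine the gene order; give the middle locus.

l

The two most frequent reciprocal classes, l + dw and + py +, are the parental types, so the F1 was l + dw / + py +.
The two rarest classes, + + dw and l py +, are the double crossovers. Comparing them with the parentals, only the l allele has switched, so l is the middle locus and the order is py – l – dw.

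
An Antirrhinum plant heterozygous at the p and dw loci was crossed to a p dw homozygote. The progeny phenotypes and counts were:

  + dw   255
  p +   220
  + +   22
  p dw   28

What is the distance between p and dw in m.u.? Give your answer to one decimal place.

9.5 m.u.

The two most frequent classes, + dw (255) and p + (220), are the parental types, so the F1 was + dw / p +.
The recombinant classes are + + and p dw: 22 + 28 = 50.
Recombination frequency = 50/525 = 0.0952 ≈ 9.5%, i.e. 9.5 m.u.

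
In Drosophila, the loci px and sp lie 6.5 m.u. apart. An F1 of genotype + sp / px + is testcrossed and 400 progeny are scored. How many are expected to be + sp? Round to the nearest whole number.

187

A map distance of 6.5 m.u. corresponds to a recombination frequency of 0.065.
The F1 is + sp / px +, so + sp is a parental gamete class with expected frequency (1 − r)/2 = 0.935/2 = 0.4675.
Expected number = 0.4675 × 400 = 187.00 ≈ 187.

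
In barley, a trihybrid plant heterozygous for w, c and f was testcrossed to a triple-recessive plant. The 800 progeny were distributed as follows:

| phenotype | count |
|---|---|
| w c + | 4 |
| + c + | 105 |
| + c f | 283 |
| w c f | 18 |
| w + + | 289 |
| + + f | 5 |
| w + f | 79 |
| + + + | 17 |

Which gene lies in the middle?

The two most frequent reciprocal classes, w + + and + c f, are the parental types, so the F1 was w + + / + c f.
The two rarest classes, w c + and + + f, are the double crossovers. Comparing them with the parentals, only the c allele has switched, so c is the middle locus and the order is f – c – w.

c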